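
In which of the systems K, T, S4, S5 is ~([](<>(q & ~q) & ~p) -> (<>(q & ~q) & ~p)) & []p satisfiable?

T-tableau for the formula:
1. ~([](<>(q & ~q) & ~p) -> (<>(q & ~q) & ~p)) & []p, w0
2. ~([](<>(q & ~q) & ~p) -> (<>(q & ~q) & ~p)), w0
3. []p, w0
4. [](<>(q & ~q) & ~p), w0
5. ~(<>(q & ~q) & ~p), w0
6. p, w0
7. <>(q & ~q) & ~p, w0
8. <>(q & ~q), w0
9. ~p, w0
Accessibility: w0Rw0
Branch closes: p and ~p both at w0.
Every branch closes (one shown): unsatisfiable in T, hence also in S4, S5 (every S4/S5-frame is a T-frame).
K-tableau for the formula:
1. ~([](<>(q & ~q) & ~p) -> (<>(q & ~q) & ~p)) & []p, w0
2. ~([](<>(q & ~q) & ~p) -> (<>(q & ~q) & ~p)), w0
3. []p, w0
4. [](<>(q & ~q) & ~p), w0
5. ~(<>(q & ~q) & ~p), w0
6. p, w0
Complete open branch: satisfiable in K.

K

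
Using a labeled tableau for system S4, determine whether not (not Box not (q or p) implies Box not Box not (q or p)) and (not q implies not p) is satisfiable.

Satisfiable

1. not (not Box not (q or p) implies Box not Box not (q or p)) and (not q implies not p), 0
2. not (not Box not (q or p) implies Box not Box not (q or p)), 0
3. not q implies not p, 0
4. not Box not (q or p), 0
5. not Box not Box not (q or p), 0
6. not p, 0
7. q or p, 1
8. p, 1
9. Box not (q or p), 2
10. not (q or p), 2
11. not q, 2
12. not p, 2
Accessibility: 0R0, 0R1, 0R2, 1R1, 2R2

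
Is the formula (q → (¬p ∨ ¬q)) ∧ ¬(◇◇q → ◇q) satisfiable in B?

Satisfiable

1. (q → (¬p ∨ ¬q)) ∧ ¬(◇◇q → ◇q), u
2. q → (¬p ∨ ¬q), u   [∧-rule on 1]
3. ¬(◇◇q → ◇q), u   [∧-rule on 1]
4. ◇◇q, u   [¬→-rule on 3]
5. ¬◇q, u   [¬→-rule on 3]
6. ¬q, u   [¬◇-rule on 5 via uRu]
7. ¬p ∨ ¬q, u   [→-rule on 2 (branches; this branch)]
8. ◇q, v   [◇-rule on 4: fresh world v, uRv]
9. ¬q, v   [¬◇-rule on 5 via uRv]
10. q, w   [◇-rule on 8: fresh world w, vRw]
Accessibility: uRu, uRv, vRu, vRv, vRw, wRv, wRw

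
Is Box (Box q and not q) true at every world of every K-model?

No, not valid

Tableau for the negation not Box (Box q and not q):
1. not Box (Box q and not q), w0
2. not (Box q and not q), w1
3. q, w1
Accessibility: w0Rw1
The negation has an open branch (countermodel exists).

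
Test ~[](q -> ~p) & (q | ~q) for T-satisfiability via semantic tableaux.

1. ~[](q -> ~p) & (q | ~q), 0
2. ~[](q -> ~p), 0
3. q | ~q, 0
4. ~q, 0
5. ~(q -> ~p), 1
6. q, 1
7. p, 1
Accessibility: 0R0, 0R1, 1R1

Satisfiable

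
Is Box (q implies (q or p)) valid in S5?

Tableau for the negation not Box (q implies (q or p)):
1. not Box (q implies (q or p)), 0
2. not (q implies (q or p)), 1   [neg-Box-rule on 1: fresh world 1, 0R1]
3. q, 1   [neg-implies-rule on 2]
4. not (q or p), 1   [neg-implies-rule on 2]
5. not q, 1   [neg-or-rule on 4]
6. not p, 1   [neg-or-rule on 4]
Accessibility: 0R0, 0R1, 1R0, 1R1
Branch closes: q and not q both at 1.
Every branch of the negation's tableau closes; the branch above is one of them.

Valid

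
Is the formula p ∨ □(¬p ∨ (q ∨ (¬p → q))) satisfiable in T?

Yes, satisfiable

1. p ∨ □(¬p ∨ (q ∨ (¬p → q))), 0
2. □(¬p ∨ (q ∨ (¬p → q))), 0   [∨-rule on 1 (branches; this branch)]
3. ¬p ∨ (q ∨ (¬p → q)), 0   [□-rule on 2 via 0R0]
4. q ∨ (¬p → q), 0   [∨-rule on 3 (branches; this branch)]
5. ¬p → q, 0   [∨-rule on 4 (branches; this branch)]
6. q, 0   [→-rule on 5 (branches; this branch)]
Accessibility: 0R0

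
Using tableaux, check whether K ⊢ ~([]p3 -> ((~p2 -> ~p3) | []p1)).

No, not valid

Tableau for the negation []p3 -> ((~p2 -> ~p3) | []p1):
1. []p3 -> ((~p2 -> ~p3) | []p1), w0
2. (~p2 -> ~p3) | []p1, w0
3. []p1, w0
The negation has an open branch (countermodel exists).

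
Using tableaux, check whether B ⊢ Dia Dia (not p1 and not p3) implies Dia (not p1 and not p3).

Tableau for the negation not (Dia Dia (not p1 and not p3) implies Dia (not p1 and not p3)):
1. not (Dia Dia (not p1 and not p3) implies Dia (not p1 and not p3)), w0
2. Dia Dia (not p1 and not p3), w0
3. not Dia (not p1 and not p3), w0
4. not (not p1 and not p3), w0
5. p3, w0
6. Dia (not p1 and not p3), w1
7. not (not p1 and not p3), w1
8. p3, w1
9. not p1 and not p3, w2
10. not p1, w2
11. not p3, w2
Accessibility: w0Rw0, w0Rw1, w1Rw0, w1Rw1, w1Rw2, w2Rw1, w2Rw2
The negation has an open branch (countermodel exists).

Not valid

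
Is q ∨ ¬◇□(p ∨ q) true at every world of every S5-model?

No, not valid

Tableau for the negation ¬(q ∨ ¬◇□(p ∨ q)):
1. ¬(q ∨ ¬◇□(p ∨ q)), 0
2. ¬q, 0
3. ◇□(p ∨ q), 0
4. □(p ∨ q), 1
5. p ∨ q, 0
6. p ∨ q, 1
7. p, 0
8. q, 1
Accessibility: 0R0, 0R1, 1R0, 1R1
The negation has an open branch (countermodel exists).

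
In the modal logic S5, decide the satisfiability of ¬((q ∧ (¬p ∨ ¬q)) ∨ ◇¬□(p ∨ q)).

1. ¬((q ∧ (¬p ∨ ¬q)) ∨ ◇¬□(p ∨ q)), 0
2. ¬(q ∧ (¬p ∨ ¬q)), 0   [¬∨-rule on 1]
3. ¬◇¬□(p ∨ q), 0   [¬∨-rule on 1]
4. □(p ∨ q), 0   [¬◇-rule on 3 via 0R0]
5. p ∨ q, 0   [□-rule on 4 via 0R0]
6. ¬(¬p ∨ ¬q), 0   [¬∧-rule on 2 (branches; this branch)]
7. p, 0   [¬∨-rule on 6]
8. q, 0   [¬∨-rule on 6]
Accessibility: 0R0

Satisfiable (open branch found)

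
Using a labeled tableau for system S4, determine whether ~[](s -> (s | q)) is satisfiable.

1. ~[](s -> (s | q)), w0
2. ~(s -> (s | q)), w1
3. s, w1
4. ~(s | q), w1
5. ~s, w1
6. ~q, w1
Accessibility: w0Rw0, w0Rw1, w1Rw1
Branch closes: s and ~s both at w1.
Every branch closes; the branch above is one of them.

Unsatisfiable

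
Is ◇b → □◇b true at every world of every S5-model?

Tableau for the negation ¬(◇b → □◇b):
1. ¬(◇b → □◇b), 0
2. ◇b, 0
3. ¬□◇b, 0
4. b, 1
5. ¬◇b, 2
6. ¬b, 0
7. ¬b, 1
Accessibility: 0R0, 0R1, 0R2, 1R0, 1R1, 1R2, 2R0, 2R1, 2R2
Branch closes: b and ¬b both at 1.
Every branch of the negation's tableau closes; the branch above is one of them.

Valid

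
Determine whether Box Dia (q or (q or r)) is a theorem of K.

Tableau for the negation not Box Dia (q or (q or r)):
1. not Box Dia (q or (q or r)), 0
2. not Dia (q or (q or r)), 1   [neg-Box-rule on 1: fresh world 1, 0R1]
Accessibility: 0R1
The negation has an open branch (countermodel exists).

Not valid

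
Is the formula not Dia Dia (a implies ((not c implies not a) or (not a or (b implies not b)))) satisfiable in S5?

1. not Dia Dia (a implies ((not c implies not a) or (not a or (b implies not b)))), w0
2. not Dia (a implies ((not c implies not a) or (not a or (b implies not b)))), w0   [neg-Dia-rule on 1 via w0Rw0]
3. not (a implies ((not c implies not a) or (not a or (b implies not b)))), w0   [neg-Dia-rule on 2 via w0Rw0]
4. a, w0   [neg-implies-rule on 3]
5. not ((not c implies not a) or (not a or (b implies not b))), w0   [neg-implies-rule on 3]
6. not (not c implies not a), w0   [neg-or-rule on 5]
7. not (not a or (b implies not b)), w0   [neg-or-rule on 5]
8. not c, w0   [neg-implies-rule on 6]
9. not (b implies not b), w0   [neg-or-rule on 7]
10. b, w0   [neg-implies-rule on 9]
Accessibility: w0Rw0

Satisfiable (open branch found)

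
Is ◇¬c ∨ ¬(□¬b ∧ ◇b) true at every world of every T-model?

Valid

Tableau for the negation ¬(◇¬c ∨ ¬(□¬b ∧ ◇b)):
1. ¬(◇¬c ∨ ¬(□¬b ∧ ◇b)), u
2. ¬◇¬c, u   [¬∨-rule on 1]
3. □¬b ∧ ◇b, u   [¬∨-rule on 1]
4. □¬b, u   [∧-rule on 3]
5. ◇b, u   [∧-rule on 3]
6. c, u   [¬◇-rule on 2 via uRu]
7. ¬b, u   [□-rule on 4 via uRu]
8. b, v   [◇-rule on 5: fresh world v, uRv]
9. c, v   [¬◇-rule on 2 via uRv]
10. ¬b, v   [□-rule on 4 via uRv]
Accessibility: uRu, uRv, vRv
Branch closes: b and ¬b both at v.
Every branch of the negation's tableau closes; the branch above is one of them.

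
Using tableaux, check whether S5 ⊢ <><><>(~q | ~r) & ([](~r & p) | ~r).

Tableau for the negation ~(<><><>(~q | ~r) & ([](~r & p) | ~r)):
1. ~(<><><>(~q | ~r) & ([](~r & p) | ~r)), u
2. ~([](~r & p) | ~r), u
3. ~[](~r & p), u
4. r, u
5. ~(~r & p), v
6. ~p, v
Accessibility: uRu, uRv, vRu, vRv
The negation has an open branch (countermodel exists).

Invalid (countermodel exists)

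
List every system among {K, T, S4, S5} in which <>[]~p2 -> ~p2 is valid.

S5-tableau for the negation ~(<>[]~p2 -> ~p2):
1. ~(<>[]~p2 -> ~p2), w0
2. <>[]~p2, w0
3. p2, w0
4. []~p2, w1
5. ~p2, w0
Accessibility: w0Rw0, w0Rw1, w1Rw0, w1Rw1
Branch closes: p2 and ~p2 both at w0.
Every branch closes (one shown): valid in S5.
S4-tableau for the negation ~(<>[]~p2 -> ~p2):
1. ~(<>[]~p2 -> ~p2), w0
2. <>[]~p2, w0
3. p2, w0
4. []~p2, w1
5. ~p2, w1
Accessibility: w0Rw0, w0Rw1, w1Rw1
Complete open branch: countermodel on an S4-frame, so not valid in S4, nor in K, T (the same frame is also a K-frame and a T-frame).

S5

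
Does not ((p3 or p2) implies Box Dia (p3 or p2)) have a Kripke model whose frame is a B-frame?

Unsatisfiable (every branch closes)

1. not ((p3 or p2) implies Box Dia (p3 or p2)), 0
2. p3 or p2, 0
3. not Box Dia (p3 or p2), 0
4. p2, 0
5. not Dia (p3 or p2), 1
6. not (p3 or p2), 0
7. not p3, 0
8. not p2, 0
Accessibility: 0R0, 0R1, 1R0, 1R1
Branch closes: p2 and not p2 both at 0.
(One branch shown.) All branches close.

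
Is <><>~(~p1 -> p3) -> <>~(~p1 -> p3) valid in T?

Tableau for the negation ~(<><>~(~p1 -> p3) -> <>~(~p1 -> p3)):
1. ~(<><>~(~p1 -> p3) -> <>~(~p1 -> p3)), w0
2. <><>~(~p1 -> p3), w0
3. ~<>~(~p1 -> p3), w0
4. ~p1 -> p3, w0
5. p3, w0
6. <>~(~p1 -> p3), w1
7. ~p1 -> p3, w1
8. p3, w1
9. ~(~p1 -> p3), w2
10. ~p1, w2
11. ~p3, w2
Accessibility: w0Rw0, w0Rw1, w1Rw1, w1Rw2, w2Rw2
The negation has an open branch (countermodel exists).

Invalid (countermodel exists)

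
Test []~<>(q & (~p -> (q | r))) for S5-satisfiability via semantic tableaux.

Satisfiable

1. []~<>(q & (~p -> (q | r))), 0
2. ~<>(q & (~p -> (q | r))), 0
3. ~(q & (~p -> (q | r))), 0
4. ~(~p -> (q | r)), 0
5. ~p, 0
6. ~(q | r), 0
7. ~q, 0
8. ~r, 0
Accessibility: 0R0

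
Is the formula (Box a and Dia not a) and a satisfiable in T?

Unsatisfiable (every branch closes)

1. (Box a and Dia not a) and a, 0
2. Box a and Dia not a, 0
3. a, 0
4. Box a, 0
5. Dia not a, 0
6. not a, 1
7. a, 1
Accessibility: 0R0, 0R1, 1R1
Branch closes: a and not a both at 1.
(One branch shown.) All branches close.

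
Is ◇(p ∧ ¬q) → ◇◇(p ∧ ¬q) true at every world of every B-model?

Valid

Tableau for the negation ¬(◇(p ∧ ¬q) → ◇◇(p ∧ ¬q)):
1. ¬(◇(p ∧ ¬q) → ◇◇(p ∧ ¬q)), 0
2. ◇(p ∧ ¬q), 0
3. ¬◇◇(p ∧ ¬q), 0
4. ¬◇(p ∧ ¬q), 0
5. ¬(p ∧ ¬q), 0
6. q, 0
7. p ∧ ¬q, 1
8. p, 1
9. ¬q, 1
10. ¬◇(p ∧ ¬q), 1
11. ¬(p ∧ ¬q), 1
12. q, 1
Accessibility: 0R0, 0R1, 1R0, 1R1
Branch closes: q and ¬q both at 1.
All branches of the negation close; one closing branch shown above.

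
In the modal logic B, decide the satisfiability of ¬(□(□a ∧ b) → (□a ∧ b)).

No, unsatisfiable

1. ¬(□(□a ∧ b) → (□a ∧ b)), u
2. □(□a ∧ b), u
3. ¬(□a ∧ b), u
4. □a ∧ b, u
5. □a, u
6. b, u
7. a, u
8. ¬□a, u
9. ¬a, v
10. □a ∧ b, v
11. □a, v
12. b, v
13. a, v
Accessibility: uRu, uRv, vRu, vRv
Branch closes: a and ¬a both at v.
(One branch shown.) All branches close.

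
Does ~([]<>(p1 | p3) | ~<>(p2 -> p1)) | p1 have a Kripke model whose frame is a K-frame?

1. ~([]<>(p1 | p3) | ~<>(p2 -> p1)) | p1, w0
2. p1, w0   [|-rule on 1 (branches; this branch)]

Satisfiable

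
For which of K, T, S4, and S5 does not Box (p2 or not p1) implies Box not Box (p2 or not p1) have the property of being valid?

S5

S5-tableau for the negation not (not Box (p2 or not p1) implies Box not Box (p2 or not p1)):
1. not (not Box (p2 or not p1) implies Box not Box (p2 or not p1)), u
2. not Box (p2 or not p1), u   [neg-implies-rule on 1]
3. not Box not Box (p2 or not p1), u   [neg-implies-rule on 1]
4. not (p2 or not p1), v   [neg-Box-rule on 2: fresh world v, uRv]
5. not p2, v   [neg-or-rule on 4]
6. p1, v   [neg-or-rule on 4]
7. Box (p2 or not p1), w   [neg-Box-rule on 3: fresh world w, uRw]
8. p2 or not p1, u   [Box-rule on 7 via wRu]
9. p2 or not p1, v   [Box-rule on 7 via wRv]
10. p2 or not p1, w   [Box-rule on 7 via wRw]
11. not p1, u   [or-rule on 8 (branches; this branch)]
12. not p1, v   [or-rule on 9 (branches; this branch)]
Accessibility: uRu, uRv, uRw, vRu, vRv, vRw, wRu, wRv, wRw
Branch closes: p1 and not p1 both at v.
Every branch closes (one shown): valid in S5.
S4-tableau for the negation not (not Box (p2 or not p1) implies Box not Box (p2 or not p1)):
1. not (not Box (p2 or not p1) implies Box not Box (p2 or not p1)), u
2. not Box (p2 or not p1), u   [neg-implies-rule on 1]
3. not Box not Box (p2 or not p1), u   [neg-implies-rule on 1]
4. not (p2 or not p1), v   [neg-Box-rule on 2: fresh world v, uRv]
5. not p2, v   [neg-or-rule on 4]
6. p1, v   [neg-or-rule on 4]
7. Box (p2 or not p1), w   [neg-Box-rule on 3: fresh world w, uRw]
8. p2 or not p1, w   [Box-rule on 7 via wRw]
9. not p1, w   [or-rule on 8 (branches; this branch)]
Accessibility: uRu, uRv, uRw, vRv, wRw
Complete open branch: countermodel on an S4-frame, so not valid in S4, nor in K, T (the same frame is also a K-frame and a T-frame).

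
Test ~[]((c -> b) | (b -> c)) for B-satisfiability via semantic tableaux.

1. ~[]((c -> b) | (b -> c)), u
2. ~((c -> b) | (b -> c)), v
3. ~(c -> b), v
4. ~(b -> c), v
5. c, v
6. ~b, v
7. b, v
8. ~c, v
Accessibility: uRu, uRv, vRu, vRv
Branch closes: b and ~b both at v.
(One branch shown.) All branches close.

No, unsatisfiable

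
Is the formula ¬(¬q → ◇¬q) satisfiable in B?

No, unsatisfiable

1. ¬(¬q → ◇¬q), u
2. ¬q, u
3. ¬◇¬q, u
4. q, u
Accessibility: uRu
Branch closes: q and ¬q both at u.
(One branch shown.) All branches close.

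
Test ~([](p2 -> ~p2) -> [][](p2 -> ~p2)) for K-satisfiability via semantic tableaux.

1. ~([](p2 -> ~p2) -> [][](p2 -> ~p2)), w0
2. [](p2 -> ~p2), w0   [~->-rule on 1]
3. ~[][](p2 -> ~p2), w0   [~->-rule on 1]
4. ~[](p2 -> ~p2), w1   [~[]-rule on 3: fresh world w1, w0Rw1]
5. p2 -> ~p2, w1   [[]-rule on 2 via w0Rw1]
6. ~p2, w1   [->-rule on 5 (branches; this branch)]
7. ~(p2 -> ~p2), w2   [~[]-rule on 4: fresh world w2, w1Rw2]
8. p2, w2   [~->-rule on 7]
Accessibility: w0Rw1, w1Rw2

Satisfiable (open branch found)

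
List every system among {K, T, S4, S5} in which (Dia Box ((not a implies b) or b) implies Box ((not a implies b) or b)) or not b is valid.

S4-tableau for the negation not ((Dia Box ((not a implies b) or b) implies Box ((not a implies b) or b)) or not b):
1. not ((Dia Box ((not a implies b) or b) implies Box ((not a implies b) or b)) or not b), u
2. not (Dia Box ((not a implies b) or b) implies Box ((not a implies b) or b)), u
3. b, u
4. Dia Box ((not a implies b) or b), u
5. not Box ((not a implies b) or b), u
6. Box ((not a implies b) or b), v
7. (not a implies b) or b, v
8. b, v
9. not ((not a implies b) or b), w
10. not (not a implies b), w
11. not b, w
12. not a, w
Accessibility: uRu, uRv, uRw, vRv, wRw
Complete open branch: countermodel on an S4-frame, so not valid in S4, nor in K, T (the same frame is also a K-frame and a T-frame).
S5-tableau for the negation not ((Dia Box ((not a implies b) or b) implies Box ((not a implies b) or b)) or not b):
1. not ((Dia Box ((not a implies b) or b) implies Box ((not a implies b) or b)) or not b), u
2. not (Dia Box ((not a implies b) or b) implies Box ((not a implies b) or b)), u
3. b, u
4. Dia Box ((not a implies b) or b), u
5. not Box ((not a implies b) or b), u
6. Box ((not a implies b) or b), v
7. (not a implies b) or b, u
8. (not a implies b) or b, v
9. not a implies b, u
10. not a implies b, v
11. b, v
12. not ((not a implies b) or b), w
13. not (not a implies b), w
14. not b, w
15. not a, w
16. (not a implies b) or b, w
17. not a implies b, w
18. b, w
Accessibility: uRu, uRv, uRw, vRu, vRv, vRw, wRu, wRv, wRw
Branch closes: b and not b both at w.
Every branch closes (one shown): valid in S5.

S5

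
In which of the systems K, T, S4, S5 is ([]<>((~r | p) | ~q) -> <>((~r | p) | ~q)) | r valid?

T, S4, S5

K-tableau for the negation ~(([]<>((~r | p) | ~q) -> <>((~r | p) | ~q)) | r):
1. ~(([]<>((~r | p) | ~q) -> <>((~r | p) | ~q)) | r), w0
2. ~([]<>((~r | p) | ~q) -> <>((~r | p) | ~q)), w0   [~|-rule on 1]
3. ~r, w0   [~|-rule on 1]
4. []<>((~r | p) | ~q), w0   [~->-rule on 2]
5. ~<>((~r | p) | ~q), w0   [~->-rule on 2]
Complete open branch: countermodel on a K-frame, so not valid in K.
T-tableau for the negation ~(([]<>((~r | p) | ~q) -> <>((~r | p) | ~q)) | r):
1. ~(([]<>((~r | p) | ~q) -> <>((~r | p) | ~q)) | r), w0
2. ~([]<>((~r | p) | ~q) -> <>((~r | p) | ~q)), w0   [~|-rule on 1]
3. ~r, w0   [~|-rule on 1]
4. []<>((~r | p) | ~q), w0   [~->-rule on 2]
5. ~<>((~r | p) | ~q), w0   [~->-rule on 2]
6. <>((~r | p) | ~q), w0   [[]-rule on 4 via w0Rw0]
7. ~((~r | p) | ~q), w0   [~<>-rule on 5 via w0Rw0]
8. ~(~r | p), w0   [~|-rule on 7]
9. q, w0   [~|-rule on 7]
10. r, w0   [~|-rule on 8]
11. ~p, w0   [~|-rule on 8]
Accessibility: w0Rw0
Branch closes: r and ~r both at w0.
Every branch closes (one shown): valid in T, hence also in S4, S5 (every theorem of T is a theorem of S4 and S5).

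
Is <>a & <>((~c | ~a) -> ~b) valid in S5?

Tableau for the negation ~(<>a & <>((~c | ~a) -> ~b)):
1. ~(<>a & <>((~c | ~a) -> ~b)), u
2. ~<>((~c | ~a) -> ~b), u
3. ~((~c | ~a) -> ~b), u
4. ~c | ~a, u
5. b, u
6. ~a, u
Accessibility: uRu
The negation has an open branch (countermodel exists).

No, not valid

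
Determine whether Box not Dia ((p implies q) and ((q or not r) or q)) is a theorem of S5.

Not valid

Tableau for the negation not Box not Dia ((p implies q) and ((q or not r) or q)):
1. not Box not Dia ((p implies q) and ((q or not r) or q)), u
2. Dia ((p implies q) and ((q or not r) or q)), v
3. (p implies q) and ((q or not r) or q), w
4. p implies q, w
5. (q or not r) or q, w
6. q, w
Accessibility: uRu, uRv, uRw, vRu, vRv, vRw, wRu, wRv, wRw
The negation has an open branch (countermodel exists).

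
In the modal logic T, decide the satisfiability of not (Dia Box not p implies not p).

Yes, satisfiable

1. not (Dia Box not p implies not p), u
2. Dia Box not p, u   [neg-implies-rule on 1]
3. p, u   [neg-implies-rule on 1]
4. Box not p, v   [Dia-rule on 2: fresh world v, uRv]
5. not p, v   [Box-rule on 4 via vRv]
Accessibility: uRu, uRv, vRv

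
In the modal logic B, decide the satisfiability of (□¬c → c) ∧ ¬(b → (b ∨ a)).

1. (□¬c → c) ∧ ¬(b → (b ∨ a)), u
2. □¬c → c, u   [∧-rule on 1]
3. ¬(b → (b ∨ a)), u   [∧-rule on 1]
4. b, u   [¬→-rule on 3]
5. ¬(b ∨ a), u   [¬→-rule on 3]
6. ¬b, u   [¬∨-rule on 5]
7. ¬a, u   [¬∨-rule on 5]
Accessibility: uRu
Branch closes: b and ¬b both at u.
(One branch shown.) All branches close.

No, unsatisfiable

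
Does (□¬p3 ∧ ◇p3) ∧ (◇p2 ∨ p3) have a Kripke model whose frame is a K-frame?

1. (□¬p3 ∧ ◇p3) ∧ (◇p2 ∨ p3), u
2. □¬p3 ∧ ◇p3, u   [∧-rule on 1]
3. ◇p2 ∨ p3, u   [∧-rule on 1]
4. □¬p3, u   [∧-rule on 2]
5. ◇p3, u   [∧-rule on 2]
6. p3, u   [∨-rule on 3 (branches; this branch)]
7. p3, v   [◇-rule on 5: fresh world v, uRv]
8. ¬p3, v   [□-rule on 4 via uRv]
Accessibility: uRv
Branch closes: p3 and ¬p3 both at v.
Every branch closes; the branch above is one of them.

Unsatisfiable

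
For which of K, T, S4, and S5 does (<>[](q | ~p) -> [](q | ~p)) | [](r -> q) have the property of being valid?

S5-tableau for the negation ~((<>[](q | ~p) -> [](q | ~p)) | [](r -> q)):
1. ~((<>[](q | ~p) -> [](q | ~p)) | [](r -> q)), u
2. ~(<>[](q | ~p) -> [](q | ~p)), u   [~|-rule on 1]
3. ~[](r -> q), u   [~|-rule on 1]
4. <>[](q | ~p), u   [~->-rule on 2]
5. ~[](q | ~p), u   [~->-rule on 2]
6. ~(r -> q), v   [~[]-rule on 3: fresh world v, uRv]
7. r, v   [~->-rule on 6]
8. ~q, v   [~->-rule on 6]
9. [](q | ~p), w   [<>-rule on 4: fresh world w, uRw]
10. q | ~p, u   [[]-rule on 9 via wRu]
11. q | ~p, v   [[]-rule on 9 via wRv]
12. q | ~p, w   [[]-rule on 9 via wRw]
13. ~p, u   [|-rule on 10 (branches; this branch)]
14. ~p, v   [|-rule on 11 (branches; this branch)]
15. ~p, w   [|-rule on 12 (branches; this branch)]
16. ~(q | ~p), x   [~[]-rule on 5: fresh world x, uRx]
17. ~q, x   [~|-rule on 16]
18. p, x   [~|-rule on 16]
19. q | ~p, x   [[]-rule on 9 via wRx]
20. ~p, x   [|-rule on 19 (branches; this branch)]
Accessibility: uRu, uRv, uRw, uRx, vRu, vRv, vRw, vRx, wRu, wRv, wRw, wRx, xRu, xRv, xRw, xRx
Branch closes: p and ~p both at x.
Every branch closes (one shown): valid in S5.
S4-tableau for the negation ~((<>[](q | ~p) -> [](q | ~p)) | [](r -> q)):
1. ~((<>[](q | ~p) -> [](q | ~p)) | [](r -> q)), u
2. ~(<>[](q | ~p) -> [](q | ~p)), u   [~|-rule on 1]
3. ~[](r -> q), u   [~|-rule on 1]
4. <>[](q | ~p), u   [~->-rule on 2]
5. ~[](q | ~p), u   [~->-rule on 2]
6. ~(r -> q), v   [~[]-rule on 3: fresh world v, uRv]
7. r, v   [~->-rule on 6]
8. ~q, v   [~->-rule on 6]
9. [](q | ~p), w   [<>-rule on 4: fresh world w, uRw]
10. q | ~p, w   [[]-rule on 9 via wRw]
11. ~p, w   [|-rule on 10 (branches; this branch)]
12. ~(q | ~p), x   [~[]-rule on 5: fresh world x, uRx]
13. ~q, x   [~|-rule on 12]
14. p, x   [~|-rule on 12]
Accessibility: uRu, uRv, uRw, uRx, vRv, wRw, xRx
Complete open branch: countermodel on an S4-frame, so not valid in S4, nor in K, T (the same frame is also a K-frame and a T-frame).

S5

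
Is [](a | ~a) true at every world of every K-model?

Valid

Tableau for the negation ~[](a | ~a):
1. ~[](a | ~a), w0
2. ~(a | ~a), w1
3. ~a, w1
4. a, w1
Accessibility: w0Rw1
Branch closes: a and ~a both at w1.
All branches of the negation close; one closing branch shown above.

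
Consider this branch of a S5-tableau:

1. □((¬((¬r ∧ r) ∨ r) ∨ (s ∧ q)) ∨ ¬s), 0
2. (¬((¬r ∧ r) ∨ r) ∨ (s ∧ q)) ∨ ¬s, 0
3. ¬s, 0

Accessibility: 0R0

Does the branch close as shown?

No world carries both an atom and its negation.

Open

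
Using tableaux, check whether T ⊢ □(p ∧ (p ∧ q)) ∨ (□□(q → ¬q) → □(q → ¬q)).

Tableau for the negation ¬(□(p ∧ (p ∧ q)) ∨ (□□(q → ¬q) → □(q → ¬q))):
1. ¬(□(p ∧ (p ∧ q)) ∨ (□□(q → ¬q) → □(q → ¬q))), w0
2. ¬□(p ∧ (p ∧ q)), w0
3. ¬(□□(q → ¬q) → □(q → ¬q)), w0
4. □□(q → ¬q), w0
5. ¬□(q → ¬q), w0
6. □(q → ¬q), w0
7. q → ¬q, w0
8. ¬q, w0
9. ¬(p ∧ (p ∧ q)), w1
10. □(q → ¬q), w1
11. q → ¬q, w1
12. ¬(p ∧ q), w1
13. ¬q, w1
14. ¬(q → ¬q), w2
15. q, w2
16. □(q → ¬q), w2
17. q → ¬q, w2
18. ¬q, w2
Accessibility: w0Rw0, w0Rw1, w0Rw2, w1Rw1, w2Rw2
Branch closes: q and ¬q both at w2.
Every branch of the negation's tableau closes; the branch above is one of them.

Valid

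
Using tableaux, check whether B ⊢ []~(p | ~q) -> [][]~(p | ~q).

Not valid

Tableau for the negation ~([]~(p | ~q) -> [][]~(p | ~q)):
1. ~([]~(p | ~q) -> [][]~(p | ~q)), u
2. []~(p | ~q), u
3. ~[][]~(p | ~q), u
4. ~(p | ~q), u
5. ~p, u
6. q, u
7. ~[]~(p | ~q), v
8. ~(p | ~q), v
9. ~p, v
10. q, v
11. p | ~q, w
12. ~q, w
Accessibility: uRu, uRv, vRu, vRv, vRw, wRv, wRw
The negation has an open branch (countermodel exists).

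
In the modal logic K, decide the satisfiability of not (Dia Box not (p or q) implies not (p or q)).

Satisfiable

1. not (Dia Box not (p or q) implies not (p or q)), u
2. Dia Box not (p or q), u   [neg-implies-rule on 1]
3. p or q, u   [neg-implies-rule on 1]
4. q, u   [or-rule on 3 (branches; this branch)]
5. Box not (p or q), v   [Dia-rule on 2: fresh world v, uRv]
Accessibility: uRv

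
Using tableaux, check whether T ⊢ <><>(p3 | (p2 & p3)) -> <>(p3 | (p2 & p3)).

Invalid (countermodel exists)

Tableau for the negation ~(<><>(p3 | (p2 & p3)) -> <>(p3 | (p2 & p3))):
1. ~(<><>(p3 | (p2 & p3)) -> <>(p3 | (p2 & p3))), 0
2. <><>(p3 | (p2 & p3)), 0
3. ~<>(p3 | (p2 & p3)), 0
4. ~(p3 | (p2 & p3)), 0
5. ~p3, 0
6. ~(p2 & p3), 0
7. <>(p3 | (p2 & p3)), 1
8. ~(p3 | (p2 & p3)), 1
9. ~p3, 1
10. ~(p2 & p3), 1
11. p3 | (p2 & p3), 2
12. p2 & p3, 2
13. p2, 2
14. p3, 2
Accessibility: 0R0, 0R1, 1R1, 1R2, 2R2
The negation has an open branch (countermodel exists).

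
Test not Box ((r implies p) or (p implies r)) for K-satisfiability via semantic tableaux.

No, unsatisfiable

1. not Box ((r implies p) or (p implies r)), w0
2. not ((r implies p) or (p implies r)), w1
3. not (r implies p), w1
4. not (p implies r), w1
5. r, w1
6. not p, w1
7. p, w1
8. not r, w1
Accessibility: w0Rw1
Branch closes: p and not p both at w1.
Every branch closes; the branch above is one of them.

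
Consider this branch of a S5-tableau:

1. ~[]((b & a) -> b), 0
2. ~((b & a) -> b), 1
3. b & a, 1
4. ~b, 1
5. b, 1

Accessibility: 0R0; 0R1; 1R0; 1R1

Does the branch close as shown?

Yes, closed

Both b and ~b appear at 1.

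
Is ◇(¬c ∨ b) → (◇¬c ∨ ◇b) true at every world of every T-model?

Valid in T

Tableau for the negation ¬(◇(¬c ∨ b) → (◇¬c ∨ ◇b)):
1. ¬(◇(¬c ∨ b) → (◇¬c ∨ ◇b)), 0
2. ◇(¬c ∨ b), 0
3. ¬(◇¬c ∨ ◇b), 0
4. ¬◇¬c, 0
5. ¬◇b, 0
6. c, 0
7. ¬b, 0
8. ¬c ∨ b, 1
9. c, 1
10. ¬b, 1
11. b, 1
Accessibility: 0R0, 0R1, 1R1
Branch closes: b and ¬b both at 1.
Every branch of the negation's tableau closes; the branch above is one of them.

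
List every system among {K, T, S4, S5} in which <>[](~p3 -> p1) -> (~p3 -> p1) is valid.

S5-tableau for the negation ~(<>[](~p3 -> p1) -> (~p3 -> p1)):
1. ~(<>[](~p3 -> p1) -> (~p3 -> p1)), u
2. <>[](~p3 -> p1), u
3. ~(~p3 -> p1), u
4. ~p3, u
5. ~p1, u
6. [](~p3 -> p1), v
7. ~p3 -> p1, u
8. ~p3 -> p1, v
9. p1, u
Accessibility: uRu, uRv, vRu, vRv
Branch closes: p1 and ~p1 both at u.
Every branch closes (one shown): valid in S5.
S4-tableau for the negation ~(<>[](~p3 -> p1) -> (~p3 -> p1)):
1. ~(<>[](~p3 -> p1) -> (~p3 -> p1)), u
2. <>[](~p3 -> p1), u
3. ~(~p3 -> p1), u
4. ~p3, u
5. ~p1, u
6. [](~p3 -> p1), v
7. ~p3 -> p1, v
8. p1, v
Accessibility: uRu, uRv, vRv
Complete open branch: countermodel on an S4-frame, so not valid in S4, nor in K, T (the same frame is also a K-frame and a T-frame).

S5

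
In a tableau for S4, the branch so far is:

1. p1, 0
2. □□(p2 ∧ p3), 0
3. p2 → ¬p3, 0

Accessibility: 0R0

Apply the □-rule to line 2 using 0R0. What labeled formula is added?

□(p2 ∧ p3), 0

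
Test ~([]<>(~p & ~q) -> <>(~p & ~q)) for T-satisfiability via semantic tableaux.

1. ~([]<>(~p & ~q) -> <>(~p & ~q)), u
2. []<>(~p & ~q), u
3. ~<>(~p & ~q), u
4. <>(~p & ~q), u
5. ~(~p & ~q), u
6. q, u
7. ~p & ~q, v
8. ~p, v
9. ~q, v
10. <>(~p & ~q), v
11. ~(~p & ~q), v
12. q, v
Accessibility: uRu, uRv, vRv
Branch closes: q and ~q both at v.
Every branch closes; the branch above is one of them.

Unsatisfiable (every branch closes)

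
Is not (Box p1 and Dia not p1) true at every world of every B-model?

Tableau for the negation Box p1 and Dia not p1:
1. Box p1 and Dia not p1, 0
2. Box p1, 0
3. Dia not p1, 0
4. p1, 0
5. not p1, 1
6. p1, 1
Accessibility: 0R0, 0R1, 1R0, 1R1
Branch closes: p1 and not p1 both at 1.
Every branch of the negation's tableau closes; the branch above is one of them.

Yes, valid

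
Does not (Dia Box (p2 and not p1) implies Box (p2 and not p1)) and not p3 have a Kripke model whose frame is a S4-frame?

Satisfiable (open branch found)

1. not (Dia Box (p2 and not p1) implies Box (p2 and not p1)) and not p3, 0
2. not (Dia Box (p2 and not p1) implies Box (p2 and not p1)), 0
3. not p3, 0
4. Dia Box (p2 and not p1), 0
5. not Box (p2 and not p1), 0
6. Box (p2 and not p1), 1
7. p2 and not p1, 1
8. p2, 1
9. not p1, 1
10. not (p2 and not p1), 2
11. p1, 2
Accessibility: 0R0, 0R1, 0R2, 1R1, 2R2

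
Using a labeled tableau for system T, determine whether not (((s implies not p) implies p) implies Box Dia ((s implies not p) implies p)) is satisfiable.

1. not (((s implies not p) implies p) implies Box Dia ((s implies not p) implies p)), u
2. (s implies not p) implies p, u
3. not Box Dia ((s implies not p) implies p), u
4. p, u
5. not Dia ((s implies not p) implies p), v
6. not ((s implies not p) implies p), v
7. s implies not p, v
8. not p, v
Accessibility: uRu, uRv, vRv

Yes, satisfiable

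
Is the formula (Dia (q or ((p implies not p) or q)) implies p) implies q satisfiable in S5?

Satisfiable

1. (Dia (q or ((p implies not p) or q)) implies p) implies q, w0
2. q, w0
Accessibility: w0Rw0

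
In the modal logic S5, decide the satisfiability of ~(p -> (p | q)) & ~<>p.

1. ~(p -> (p | q)) & ~<>p, u
2. ~(p -> (p | q)), u
3. ~<>p, u
4. p, u
5. ~(p | q), u
6. ~p, u
7. ~q, u
Accessibility: uRu
Branch closes: p and ~p both at u.
All branches of the tableau close; one closing branch shown above.

Unsatisfiable (every branch closes)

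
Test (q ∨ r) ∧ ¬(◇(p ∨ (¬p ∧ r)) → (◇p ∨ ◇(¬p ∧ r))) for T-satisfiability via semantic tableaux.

Unsatisfiable (every branch closes)

1. (q ∨ r) ∧ ¬(◇(p ∨ (¬p ∧ r)) → (◇p ∨ ◇(¬p ∧ r))), w0
2. q ∨ r, w0
3. ¬(◇(p ∨ (¬p ∧ r)) → (◇p ∨ ◇(¬p ∧ r))), w0
4. ◇(p ∨ (¬p ∧ r)), w0
5. ¬(◇p ∨ ◇(¬p ∧ r)), w0
6. ¬◇p, w0
7. ¬◇(¬p ∧ r), w0
8. ¬p, w0
9. ¬(¬p ∧ r), w0
10. q, w0
11. ¬r, w0
12. p ∨ (¬p ∧ r), w1
13. ¬p, w1
14. ¬(¬p ∧ r), w1
15. ¬p ∧ r, w1
16. r, w1
17. ¬r, w1
Accessibility: w0Rw0, w0Rw1, w1Rw1
Branch closes: r and ¬r both at w1.
Every branch closes; the branch above is one of them.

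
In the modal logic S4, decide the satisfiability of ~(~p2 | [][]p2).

Satisfiable

1. ~(~p2 | [][]p2), 0
2. p2, 0
3. ~[][]p2, 0
4. ~[]p2, 1
5. ~p2, 2
Accessibility: 0R0, 0R1, 0R2, 1R1, 1R2, 2R2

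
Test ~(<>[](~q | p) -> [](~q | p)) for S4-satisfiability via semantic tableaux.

1. ~(<>[](~q | p) -> [](~q | p)), w0
2. <>[](~q | p), w0
3. ~[](~q | p), w0
4. [](~q | p), w1
5. ~q | p, w1
6. p, w1
7. ~(~q | p), w2
8. q, w2
9. ~p, w2
Accessibility: w0Rw0, w0Rw1, w0Rw2, w1Rw1, w2Rw2

Satisfiable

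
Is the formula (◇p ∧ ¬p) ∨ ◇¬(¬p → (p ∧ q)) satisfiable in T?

Satisfiable (open branch found)

1. (◇p ∧ ¬p) ∨ ◇¬(¬p → (p ∧ q)), u
2. ◇¬(¬p → (p ∧ q)), u   [∨-rule on 1 (branches; this branch)]
3. ¬(¬p → (p ∧ q)), v   [◇-rule on 2: fresh world v, uRv]
4. ¬p, v   [¬→-rule on 3]
5. ¬(p ∧ q), v   [¬→-rule on 3]
6. ¬q, v   [¬∧-rule on 5 (branches; this branch)]
Accessibility: uRu, uRv, vRv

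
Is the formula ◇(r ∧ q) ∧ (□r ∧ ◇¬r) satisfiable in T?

Unsatisfiable (every branch closes)

1. ◇(r ∧ q) ∧ (□r ∧ ◇¬r), 0
2. ◇(r ∧ q), 0   [∧-rule on 1]
3. □r ∧ ◇¬r, 0   [∧-rule on 1]
4. □r, 0   [∧-rule on 3]
5. ◇¬r, 0   [∧-rule on 3]
6. r, 0   [□-rule on 4 via 0R0]
7. r ∧ q, 1   [◇-rule on 2: fresh world 1, 0R1]
8. r, 1   [∧-rule on 7]
9. q, 1   [∧-rule on 7]
10. ¬r, 2   [◇-rule on 5: fresh world 2, 0R2]
11. r, 2   [□-rule on 4 via 0R2]
Accessibility: 0R0, 0R1, 0R2, 1R1, 2R2
Branch closes: r and ¬r both at 2.
(One branch shown.) All branches close.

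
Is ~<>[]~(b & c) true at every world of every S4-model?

Not valid

Tableau for the negation <>[]~(b & c):
1. <>[]~(b & c), 0
2. []~(b & c), 1
3. ~(b & c), 1
4. ~c, 1
Accessibility: 0R0, 0R1, 1R1
The negation has an open branch (countermodel exists).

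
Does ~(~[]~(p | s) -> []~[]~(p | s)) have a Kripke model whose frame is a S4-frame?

1. ~(~[]~(p | s) -> []~[]~(p | s)), w0
2. ~[]~(p | s), w0
3. ~[]~[]~(p | s), w0
4. p | s, w1
5. s, w1
6. []~(p | s), w2
7. ~(p | s), w2
8. ~p, w2
9. ~s, w2
Accessibility: w0Rw0, w0Rw1, w0Rw2, w1Rw1, w2Rw2

Yes, satisfiable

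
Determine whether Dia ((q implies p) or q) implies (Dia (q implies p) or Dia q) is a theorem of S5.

Tableau for the negation not (Dia ((q implies p) or q) implies (Dia (q implies p) or Dia q)):
1. not (Dia ((q implies p) or q) implies (Dia (q implies p) or Dia q)), u
2. Dia ((q implies p) or q), u
3. not (Dia (q implies p) or Dia q), u
4. not Dia (q implies p), u
5. not Dia q, u
6. not (q implies p), u
7. q, u
8. not p, u
9. not q, u
Accessibility: uRu
Branch closes: q and not q both at u.
Every branch of the negation's tableau closes; the branch above is one of them.

Valid in S5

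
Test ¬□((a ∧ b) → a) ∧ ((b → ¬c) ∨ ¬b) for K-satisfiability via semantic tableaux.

Unsatisfiable (every branch closes)

1. ¬□((a ∧ b) → a) ∧ ((b → ¬c) ∨ ¬b), 0
2. ¬□((a ∧ b) → a), 0
3. (b → ¬c) ∨ ¬b, 0
4. b → ¬c, 0
5. ¬c, 0
6. ¬((a ∧ b) → a), 1
7. a ∧ b, 1
8. ¬a, 1
9. a, 1
10. b, 1
Accessibility: 0R1
Branch closes: a and ¬a both at 1.
(One branch shown.) All branches close.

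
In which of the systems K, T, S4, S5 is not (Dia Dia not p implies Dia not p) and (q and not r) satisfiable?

K, T

S4-tableau for the formula:
1. not (Dia Dia not p implies Dia not p) and (q and not r), u
2. not (Dia Dia not p implies Dia not p), u   [and-rule on 1]
3. q and not r, u   [and-rule on 1]
4. Dia Dia not p, u   [neg-implies-rule on 2]
5. not Dia not p, u   [neg-implies-rule on 2]
6. q, u   [and-rule on 3]
7. not r, u   [and-rule on 3]
8. p, u   [neg-Dia-rule on 5 via uRu]
9. Dia not p, v   [Dia-rule on 4: fresh world v, uRv]
10. p, v   [neg-Dia-rule on 5 via uRv]
11. not p, w   [Dia-rule on 9: fresh world w, vRw]
12. p, w   [neg-Dia-rule on 5 via uRw]
Accessibility: uRu, uRv, uRw, vRv, vRw, wRw
Branch closes: p and not p both at w.
Every branch closes (one shown): unsatisfiable in S4, hence also in S5 (every S5-frame is an S4-frame).
T-tableau for the formula:
1. not (Dia Dia not p implies Dia not p) and (q and not r), u
2. not (Dia Dia not p implies Dia not p), u   [and-rule on 1]
3. q and not r, u   [and-rule on 1]
4. Dia Dia not p, u   [neg-implies-rule on 2]
5. not Dia not p, u   [neg-implies-rule on 2]
6. q, u   [and-rule on 3]
7. not r, u   [and-rule on 3]
8. p, u   [neg-Dia-rule on 5 via uRu]
9. Dia not p, v   [Dia-rule on 4: fresh world v, uRv]
10. p, v   [neg-Dia-rule on 5 via uRv]
11. not p, w   [Dia-rule on 9: fresh world w, vRw]
Accessibility: uRu, uRv, vRv, vRw, wRw
Complete open branch: satisfiable in T, hence also in K (this T-model is also a K-model).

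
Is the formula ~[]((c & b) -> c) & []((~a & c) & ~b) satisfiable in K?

Unsatisfiable (every branch closes)

1. ~[]((c & b) -> c) & []((~a & c) & ~b), w0
2. ~[]((c & b) -> c), w0   [&-rule on 1]
3. []((~a & c) & ~b), w0   [&-rule on 1]
4. ~((c & b) -> c), w1   [~[]-rule on 2: fresh world w1, w0Rw1]
5. c & b, w1   [~->-rule on 4]
6. ~c, w1   [~->-rule on 4]
7. c, w1   [&-rule on 5]
8. b, w1   [&-rule on 5]
Accessibility: w0Rw1
Branch closes: c and ~c both at w1.
(One branch shown.) All branches close.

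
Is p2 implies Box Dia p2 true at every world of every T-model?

Not valid

Tableau for the negation not (p2 implies Box Dia p2):
1. not (p2 implies Box Dia p2), w0
2. p2, w0   [neg-implies-rule on 1]
3. not Box Dia p2, w0   [neg-implies-rule on 1]
4. not Dia p2, w1   [neg-Box-rule on 3: fresh world w1, w0Rw1]
5. not p2, w1   [neg-Dia-rule on 4 via w1Rw1]
Accessibility: w0Rw0, w0Rw1, w1Rw1
The negation has an open branch (countermodel exists).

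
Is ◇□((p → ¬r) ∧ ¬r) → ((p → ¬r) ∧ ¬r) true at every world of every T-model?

Not valid

Tableau for the negation ¬(◇□((p → ¬r) ∧ ¬r) → ((p → ¬r) ∧ ¬r)):
1. ¬(◇□((p → ¬r) ∧ ¬r) → ((p → ¬r) ∧ ¬r)), u
2. ◇□((p → ¬r) ∧ ¬r), u
3. ¬((p → ¬r) ∧ ¬r), u
4. r, u
5. □((p → ¬r) ∧ ¬r), v
6. (p → ¬r) ∧ ¬r, v
7. p → ¬r, v
8. ¬r, v
Accessibility: uRu, uRv, vRv
The negation has an open branch (countermodel exists).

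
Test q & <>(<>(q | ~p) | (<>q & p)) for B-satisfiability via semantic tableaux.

1. q & <>(<>(q | ~p) | (<>q & p)), w0
2. q, w0
3. <>(<>(q | ~p) | (<>q & p)), w0
4. <>(q | ~p) | (<>q & p), w1
5. <>q & p, w1
6. <>q, w1
7. p, w1
8. q, w2
Accessibility: w0Rw0, w0Rw1, w1Rw0, w1Rw1, w1Rw2, w2Rw1, w2Rw2

Satisfiable (open branch found)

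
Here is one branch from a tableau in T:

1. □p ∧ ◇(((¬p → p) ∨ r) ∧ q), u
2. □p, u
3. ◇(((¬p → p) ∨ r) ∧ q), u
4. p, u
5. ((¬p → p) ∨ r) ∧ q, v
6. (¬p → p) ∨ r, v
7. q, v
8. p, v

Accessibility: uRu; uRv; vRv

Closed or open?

There is no literal clash: for every atom and world, at most one sign appears.

No, open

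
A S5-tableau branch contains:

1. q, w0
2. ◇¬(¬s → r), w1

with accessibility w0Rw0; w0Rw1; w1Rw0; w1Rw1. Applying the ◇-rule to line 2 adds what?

a fresh world w2 with w1Rw2, and ¬(¬s → r) at w2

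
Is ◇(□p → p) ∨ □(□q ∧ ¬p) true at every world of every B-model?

Tableau for the negation ¬(◇(□p → p) ∨ □(□q ∧ ¬p)):
1. ¬(◇(□p → p) ∨ □(□q ∧ ¬p)), w0
2. ¬◇(□p → p), w0
3. ¬□(□q ∧ ¬p), w0
4. ¬(□p → p), w0
5. □p, w0
6. ¬p, w0
7. p, w0
Accessibility: w0Rw0
Branch closes: p and ¬p both at w0.
All branches of the negation close; one closing branch shown above.

Valid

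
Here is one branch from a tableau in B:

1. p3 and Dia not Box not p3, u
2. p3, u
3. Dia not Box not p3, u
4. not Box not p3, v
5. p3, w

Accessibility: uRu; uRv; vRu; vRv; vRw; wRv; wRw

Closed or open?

No, open

There is no literal clash: for every atom and world, at most one sign appears.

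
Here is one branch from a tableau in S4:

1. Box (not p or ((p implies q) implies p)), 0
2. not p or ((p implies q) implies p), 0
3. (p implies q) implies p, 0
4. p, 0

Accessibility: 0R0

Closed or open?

There is no literal clash: for every atom and world, at most one sign appears.

Open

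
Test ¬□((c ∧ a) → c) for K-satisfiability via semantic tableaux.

Unsatisfiable (every branch closes)

1. ¬□((c ∧ a) → c), w0
2. ¬((c ∧ a) → c), w1   [¬□-rule on 1: fresh world w1, w0Rw1]
3. c ∧ a, w1   [¬→-rule on 2]
4. ¬c, w1   [¬→-rule on 2]
5. c, w1   [∧-rule on 3]
6. a, w1   [∧-rule on 3]
Accessibility: w0Rw1
Branch closes: c and ¬c both at w1.
Every branch closes; the branch above is one of them.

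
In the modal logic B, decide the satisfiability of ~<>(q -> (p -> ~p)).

Yes, satisfiable

1. ~<>(q -> (p -> ~p)), 0
2. ~(q -> (p -> ~p)), 0
3. q, 0
4. ~(p -> ~p), 0
5. p, 0
Accessibility: 0R0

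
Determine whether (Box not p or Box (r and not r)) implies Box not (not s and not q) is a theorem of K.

Tableau for the negation not ((Box not p or Box (r and not r)) implies Box not (not s and not q)):
1. not ((Box not p or Box (r and not r)) implies Box not (not s and not q)), 0
2. Box not p or Box (r and not r), 0   [neg-implies-rule on 1]
3. not Box not (not s and not q), 0   [neg-implies-rule on 1]
4. Box not p, 0   [or-rule on 2 (branches; this branch)]
5. not s and not q, 1   [neg-Box-rule on 3: fresh world 1, 0R1]
6. not s, 1   [and-rule on 5]
7. not q, 1   [and-rule on 5]
8. not p, 1   [Box-rule on 4 via 0R1]
Accessibility: 0R1
The negation has an open branch (countermodel exists).

Not valid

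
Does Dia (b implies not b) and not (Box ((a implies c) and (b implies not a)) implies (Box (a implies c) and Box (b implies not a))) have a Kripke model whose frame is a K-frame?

Unsatisfiable (every branch closes)

1. Dia (b implies not b) and not (Box ((a implies c) and (b implies not a)) implies (Box (a implies c) and Box (b implies not a))), u
2. Dia (b implies not b), u   [and-rule on 1]
3. not (Box ((a implies c) and (b implies not a)) implies (Box (a implies c) and Box (b implies not a))), u   [and-rule on 1]
4. Box ((a implies c) and (b implies not a)), u   [neg-implies-rule on 3]
5. not (Box (a implies c) and Box (b implies not a)), u   [neg-implies-rule on 3]
6. not Box (b implies not a), u   [neg-and-rule on 5 (branches; this branch)]
7. b implies not b, v   [Dia-rule on 2: fresh world v, uRv]
8. (a implies c) and (b implies not a), v   [Box-rule on 4 via uRv]
9. a implies c, v   [and-rule on 8]
10. b implies not a, v   [and-rule on 8]
11. not b, v   [implies-rule on 7 (branches; this branch)]
12. c, v   [implies-rule on 9 (branches; this branch)]
13. not a, v   [implies-rule on 10 (branches; this branch)]
14. not (b implies not a), w   [neg-Box-rule on 6: fresh world w, uRw]
15. b, w   [neg-implies-rule on 14]
16. a, w   [neg-implies-rule on 14]
17. (a implies c) and (b implies not a), w   [Box-rule on 4 via uRw]
18. a implies c, w   [and-rule on 17]
19. b implies not a, w   [and-rule on 17]
20. c, w   [implies-rule on 18 (branches; this branch)]
21. not a, w   [implies-rule on 19 (branches; this branch)]
Accessibility: uRv, uRw
Branch closes: a and not a both at w.
Every branch closes; the branch above is one of them.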